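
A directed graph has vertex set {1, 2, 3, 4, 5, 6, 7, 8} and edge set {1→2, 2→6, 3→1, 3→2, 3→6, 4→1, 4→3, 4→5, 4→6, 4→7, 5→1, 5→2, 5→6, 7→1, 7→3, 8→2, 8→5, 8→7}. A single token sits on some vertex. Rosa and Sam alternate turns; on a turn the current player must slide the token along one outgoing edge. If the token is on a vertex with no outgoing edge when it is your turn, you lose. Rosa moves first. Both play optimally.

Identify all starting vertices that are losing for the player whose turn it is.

1, 6, 8

Compute win/loss labels from the base case upward. A position with no move is L. Any other position is W if it can reach an L in one move, else L.
Every edge goes from a vertex to one that appears earlier in the order 6, 2, 1, 3, 7, 5, 8, 4, so processing vertices in that order labels each vertex after all of its successors.
6: no outgoing edge → L
2: can move to 6, which is L ⇒ W
1: the only move is to 2(W), a W ⇒ L
3: can move to 1, which is L ⇒ W
7: can move to 1, which is L ⇒ W
5: can move to 1, which is L ⇒ W
8: moves to 5(W), 7(W), 2(W); every one is W ⇒ L
4: can move to 1, which is L ⇒ W
Reading off the rows marked L gives the requested list; there are 3 such vertices.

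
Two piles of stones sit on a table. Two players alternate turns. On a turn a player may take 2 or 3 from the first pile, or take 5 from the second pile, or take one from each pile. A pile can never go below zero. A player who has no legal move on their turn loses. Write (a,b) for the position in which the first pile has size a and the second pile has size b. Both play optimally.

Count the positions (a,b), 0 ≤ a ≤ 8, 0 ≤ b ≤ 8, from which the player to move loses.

29

Classify positions by backward induction: terminal positions (no move available) are L. From any other position, the mover wins iff some move reaches an L.
Every move lowers a or b (never raises either), so fill the grid row by row in increasing a, and left to right within a row: each cell's successors are then already labelled.
      b=0  b=1  b=2  b=3  b=4  b=5  b=6  b=7  b=8
a=0:    L    L    L    L    L    W    W    W    W
a=1:    L    W    W    W    W    W    L    L    L
a=2:    W    W    W    W    W    L    L    W    W
a=3:    W    W    W    W    W    L    W    W    W
a=4:    W    L    L    L    L    W    W    W    W
a=5:    L    L    W    W    W    W    W    L    L
a=6:    L    W    W    W    W    W    L    L    W
a=7:    W    W    W    W    W    L    L    W    W
a=8:    W    W    L    L    L    L    W    W    W
Cells with no legal move (terminal, hence L): (0,0), (0,1), (0,2), (0,3), (0,4), (1,0).
The remaining L cells, each justified by listing all of its moves:
(1,6): →(1,1)(W), (0,5)(W) — all W, so L
(1,7): →(1,2)(W), (0,6)(W) — all W, so L
(1,8): →(1,3)(W), (0,7)(W) — all W, so L
(2,5): →(0,5)(W), (2,0)(W), (1,4)(W) — all W, so L
(2,6): →(0,6)(W), (2,1)(W), (1,5)(W) — all W, so L
(3,5): →(1,5)(W), (0,5)(W), (3,0)(W), (2,4)(W) — all W, so L
(4,1): →(2,1)(W), (1,1)(W), (3,0)(W) — all W, so L
(4,2): →(2,2)(W), (1,2)(W), (3,1)(W) — all W, so L
(4,3): →(2,3)(W), (1,3)(W), (3,2)(W) — all W, so L
(4,4): →(2,4)(W), (1,4)(W), (3,3)(W) — all W, so L
(5,0): →(3,0)(W), (2,0)(W) — all W, so L
(5,1): →(3,1)(W), (2,1)(W), (4,0)(W) — all W, so L
(5,7): →(3,7)(W), (2,7)(W), (5,2)(W), (4,6)(W) — all W, so L
(5,8): →(3,8)(W), (2,8)(W), (5,3)(W), (4,7)(W) — all W, so L
(6,0): →(4,0)(W), (3,0)(W) — all W, so L
(6,6): →(4,6)(W), (3,6)(W), (6,1)(W), (5,5)(W) — all W, so L
(6,7): →(4,7)(W), (3,7)(W), (6,2)(W), (5,6)(W) — all W, so L
(7,5): →(5,5)(W), (4,5)(W), (7,0)(W), (6,4)(W) — all W, so L
(7,6): →(5,6)(W), (4,6)(W), (7,1)(W), (6,5)(W) — all W, so L
(8,2): →(6,2)(W), (5,2)(W), (7,1)(W) — all W, so L
(8,3): →(6,3)(W), (5,3)(W), (7,2)(W) — all W, so L
(8,4): →(6,4)(W), (5,4)(W), (7,3)(W) — all W, so L
(8,5): →(6,5)(W), (5,5)(W), (8,0)(W), (7,4)(W) — all W, so L
Every other cell has at least one move into one of the L cells above, so it is W.
L cells per row: a=0: 5, a=1: 4, a=2: 2, a=3: 1, a=4: 4, a=5: 4, a=6: 3, a=7: 2, a=8: 4; total 29.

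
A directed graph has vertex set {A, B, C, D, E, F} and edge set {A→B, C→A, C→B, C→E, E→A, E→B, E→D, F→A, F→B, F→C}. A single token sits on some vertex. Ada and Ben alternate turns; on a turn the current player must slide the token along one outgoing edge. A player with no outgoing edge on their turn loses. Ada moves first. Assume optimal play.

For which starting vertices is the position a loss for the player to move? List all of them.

B, D

Classify positions by backward induction: terminal positions (no move available) are L. From any other position, the mover wins iff some move reaches an L.
Every edge goes from a vertex to one that appears earlier in the order B, D, A, E, C, F, so processing vertices in that order labels each vertex after all of its successors.
B: no outgoing edge → L
D: no outgoing edge → L
A: →B(L), so W
E: →D(L), so W
C: →B(L), so W
F: →B(L), so W
The losing starting vertices are exactly the entries labelled L in this table (2 of them).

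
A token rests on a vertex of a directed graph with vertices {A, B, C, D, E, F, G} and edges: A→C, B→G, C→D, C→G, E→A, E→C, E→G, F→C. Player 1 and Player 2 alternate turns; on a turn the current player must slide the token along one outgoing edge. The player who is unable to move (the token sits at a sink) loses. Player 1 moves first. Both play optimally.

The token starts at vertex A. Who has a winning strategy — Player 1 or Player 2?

Positions with no move are L. A position that does have a move is losing for the player to move precisely when every available move leads to a winning position for the opponent. Fill in the labels:
Every edge goes from a vertex to one that appears earlier in the order G, D, B, C, A, E, F, so processing vertices in that order labels each vertex after all of its successors.
G: no outgoing edge → L
D: no outgoing edge → L
B: W (go to G, an L position)
C: W (go to D, an L position)
A: L (sole option C(W) is W)
E: W (go to A, an L position)
F: L (sole option C(W) is W)
The starting position A is L: whatever Player 1 does, the opponent receives a W position.

Player 2 wins.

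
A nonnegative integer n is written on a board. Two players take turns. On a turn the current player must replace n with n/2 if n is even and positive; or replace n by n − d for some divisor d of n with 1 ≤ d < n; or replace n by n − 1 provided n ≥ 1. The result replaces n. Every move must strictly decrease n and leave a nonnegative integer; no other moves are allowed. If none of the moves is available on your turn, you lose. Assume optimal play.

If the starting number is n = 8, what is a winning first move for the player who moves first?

Label each position W (a win for the player to move) or L (a loss). A position with no legal move is L; any other position is W exactly when some move reaches an L, and L when every move reaches a W.
n=0: no move → L
n=1: →0(L), so W
n=2: →1(W) only, which is W, so L
n=3: →2(L), so W
n=4: →2(L), so W
n=5: →4(W) only, which is W, so L
n=6: →5(L), so W
n=7: →6(W) only, which is W, so L
n=8: →7(L), so W
From 8, the L positions reachable in one move are: 7.

Move to 7.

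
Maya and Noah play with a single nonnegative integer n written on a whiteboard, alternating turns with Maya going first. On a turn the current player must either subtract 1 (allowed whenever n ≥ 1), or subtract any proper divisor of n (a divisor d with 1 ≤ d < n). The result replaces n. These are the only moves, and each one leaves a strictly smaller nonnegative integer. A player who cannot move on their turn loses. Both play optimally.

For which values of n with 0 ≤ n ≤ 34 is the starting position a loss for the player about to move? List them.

Work bottom-up. With no move the player to move loses. Otherwise the position is W if at least one move leads to an L position for the opponent, and L if every move leads to a W.
n=0: no move → L
n=1: →0(L), so W
n=2: →1(W) only, which is W, so L
n=3: →2(L), so W
n=4: →2(L), so W
n=5: →4(W) only, which is W, so L
n=6: →5(L), so W
n=7: →6(W) only, which is W, so L
n=8: →7(L), so W
n=9: →6(W), 8(W) — all W, so L
n=10: →5(L), so W
n=11: →10(W) only, which is W, so L
n=12: →9(L), so W
n=13: →12(W) only, which is W, so L
n=14: →7(L), so W
n=15: →10(W), 12(W), 14(W) — all W, so L
n=16: →15(L), so W
n=17: →16(W) only, which is W, so L
n=18: →9(L), so W
n=19: →18(W) only, which is W, so L
n=20: →15(L), so W
n=21: →14(W), 18(W), 20(W) — all W, so L
n=22: →11(L), so W
n=23: →22(W) only, which is W, so L
n=24: →21(L), so W
n=25: →20(W), 24(W) — all W, so L
n=26: →13(L), so W
n=27: →18(W), 24(W), 26(W) — all W, so L
n=28: →21(L), so W
n=29: →28(W) only, which is W, so L
n=30: →15(L), so W
n=31: →30(W) only, which is W, so L
n=32: →31(L), so W
n=33: →22(W), 30(W), 32(W) — all W, so L
n=34: →17(L), so W
Reading off the rows marked L gives the requested list; there are 17 such values of n.

0, 2, 5, 7, 9, 11, 13, 15, 17, 19, 21, 23, 25, 27, 29, 31, 33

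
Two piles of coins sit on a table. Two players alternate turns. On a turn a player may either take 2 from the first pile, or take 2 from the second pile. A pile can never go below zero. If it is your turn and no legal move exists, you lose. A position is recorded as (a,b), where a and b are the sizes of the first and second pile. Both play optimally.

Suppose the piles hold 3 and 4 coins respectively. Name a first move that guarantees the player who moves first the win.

Build the W/L table. Terminal = L. A non-terminal position is W if it has a move to some L; otherwise it is L.
No move ever increases a pile, so every position that can arise here has a ≤ 3 and b ≤ 4; it is enough to label the cells with 0 ≤ a ≤ 3 and 0 ≤ b ≤ 4.
Every move lowers a or b (never raises either), so fill the grid row by row in increasing a, and left to right within a row: each cell's successors are then already labelled.
      b=0  b=1  b=2  b=3  b=4
a=0:    L    L    W    W    L
a=1:    L    L    W    W    L
a=2:    W    W    L    L    W
a=3:    W    W    L    L    W
Cells with no legal move (terminal, hence L): (0,0), (0,1), (1,0), (1,1).
The remaining L cells, each justified by listing all of its moves:
(0,4): only reaches (0,2)(W), which is W → L
(1,4): only reaches (1,2)(W), which is W → L
(2,2): only reaches (0,2)(W), (2,0)(W), all W → L
(2,3): only reaches (0,3)(W), (2,1)(W), all W → L
(3,2): only reaches (1,2)(W), (3,0)(W), all W → L
(3,3): only reaches (1,3)(W), (3,1)(W), all W → L
Every other cell has at least one move into one of the L cells above, so it is W.
From (3,4), the L positions reachable in one move are: (1,4), (3,2). Any move reaching one of these is winning.

Move to (1,4).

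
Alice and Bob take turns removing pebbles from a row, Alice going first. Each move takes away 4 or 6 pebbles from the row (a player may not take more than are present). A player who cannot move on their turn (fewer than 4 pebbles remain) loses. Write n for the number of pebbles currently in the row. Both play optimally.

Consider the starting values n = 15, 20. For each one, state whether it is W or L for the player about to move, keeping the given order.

Label each position W (a win for the player to move) or L (a loss). A position with no legal move is L; any other position is W exactly when some move reaches an L, and L when every move reaches a W.
n=0: no move → L
n=1: no move → L
n=2: no move → L
n=3: no move → L
n=4: W (go to 0, an L position)
n=5: W (go to 1, an L position)
n=6: W (go to 2, an L position)
n=7: W (go to 3, an L position)
n=8: W (go to 2, an L position)
n=9: W (go to 3, an L position)
n=10: L (options 6(W), 4(W) are all W)
n=11: L (options 7(W), 5(W) are all W)
n=12: L (options 8(W), 6(W) are all W)
n=13: L (options 9(W), 7(W) are all W)
n=14: W (go to 10, an L position)
n=15: W (go to 11, an L position)
n=16: W (go to 12, an L position)
n=17: W (go to 13, an L position)
n=18: W (go to 12, an L position)
n=19: W (go to 13, an L position)
n=20: L (options 16(W), 14(W) are all W)

15: W, 20: L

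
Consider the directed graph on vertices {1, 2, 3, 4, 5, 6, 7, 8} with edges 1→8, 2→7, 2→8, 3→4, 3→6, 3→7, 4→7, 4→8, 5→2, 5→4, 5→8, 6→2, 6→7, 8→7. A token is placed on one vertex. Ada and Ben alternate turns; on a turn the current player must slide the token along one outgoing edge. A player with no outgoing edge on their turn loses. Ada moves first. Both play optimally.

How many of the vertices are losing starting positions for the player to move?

3

Positions with no move are L. A position that does have a move is losing for the player to move precisely when every available move leads to a winning position for the opponent. Fill in the labels:
Every edge goes from a vertex to one that appears earlier in the order 7, 8, 4, 2, 5, 6, 1, 3, so processing vertices in that order labels each vertex after all of its successors.
7: no outgoing edge → L
8: reaches L-position 7 → W
4: reaches L-position 7 → W
2: reaches L-position 7 → W
5: only reaches 2(W), 4(W), 8(W), all W → L
6: reaches L-position 7 → W
1: only reaches 8(W), which is W → L
3: reaches L-position 7 → W
The L vertices are 1, 5, 7; that is 3 in all.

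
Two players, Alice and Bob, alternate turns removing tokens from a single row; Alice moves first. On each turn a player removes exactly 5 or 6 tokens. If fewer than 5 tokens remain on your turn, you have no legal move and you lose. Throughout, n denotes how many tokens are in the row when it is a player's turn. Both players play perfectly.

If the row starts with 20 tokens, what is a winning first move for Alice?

Use the standard recursion: the mover loses at a terminal position; elsewhere, the mover wins exactly when some move hands the opponent an L position.
n=0: no move → L
n=1: no move → L
n=2: no move → L
n=3: no move → L
n=4: no move → L
n=5: can move to 0, which is L ⇒ W
n=6: can move to 1, which is L ⇒ W
n=7: can move to 2, which is L ⇒ W
n=8: can move to 3, which is L ⇒ W
n=9: can move to 4, which is L ⇒ W
n=10: can move to 4, which is L ⇒ W
n=11: moves to 6(W), 5(W); every one is W ⇒ L
n=12: moves to 7(W), 6(W); every one is W ⇒ L
n=13: moves to 8(W), 7(W); every one is W ⇒ L
n=14: moves to 9(W), 8(W); every one is W ⇒ L
n=15: moves to 10(W), 9(W); every one is W ⇒ L
n=16: can move to 11, which is L ⇒ W
n=17: can move to 12, which is L ⇒ W
n=18: can move to 13, which is L ⇒ W
n=19: can move to 14, which is L ⇒ W
n=20: can move to 15, which is L ⇒ W
From 20, the L positions reachable in one move are: 15, 14. Any move reaching one of these is winning.

Remove 5, leaving 15.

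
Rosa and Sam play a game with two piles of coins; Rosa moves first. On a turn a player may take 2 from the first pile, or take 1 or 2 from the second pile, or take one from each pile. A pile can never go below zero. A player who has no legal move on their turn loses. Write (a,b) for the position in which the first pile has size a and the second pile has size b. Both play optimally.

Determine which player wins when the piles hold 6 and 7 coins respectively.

Rosa wins.

Build the W/L table. Terminal = L. A non-terminal position is W if it has a move to some L; otherwise it is L.
No move ever increases a pile, so every position that can arise here has a ≤ 6 and b ≤ 7; it is enough to label the cells with 0 ≤ a ≤ 6 and 0 ≤ b ≤ 7.
Every move lowers a or b (never raises either), so fill the grid row by row in increasing a, and left to right within a row: each cell's successors are then already labelled.
      b=0  b=1  b=2  b=3  b=4  b=5  b=6  b=7
a=0:    L    W    W    L    W    W    L    W
a=1:    L    W    W    L    W    W    L    W
a=2:    W    W    L    W    W    L    W    W
a=3:    W    L    W    W    L    W    W    L
a=4:    L    W    W    L    W    W    L    W
a=5:    L    W    W    L    W    W    L    W
a=6:    W    W    L    W    W    L    W    W
Cells with no legal move (terminal, hence L): (0,0), (1,0).
The remaining L cells, each justified by listing all of its moves:
(0,3): L (options (0,2)(W), (0,1)(W) are all W)
(0,6): L (options (0,5)(W), (0,4)(W) are all W)
(1,3): L (options (1,2)(W), (1,1)(W), (0,2)(W) are all W)
(1,6): L (options (1,5)(W), (1,4)(W), (0,5)(W) are all W)
(2,2): L (options (0,2)(W), (2,1)(W), (2,0)(W), (1,1)(W) are all W)
(2,5): L (options (0,5)(W), (2,4)(W), (2,3)(W), (1,4)(W) are all W)
(3,1): L (options (1,1)(W), (3,0)(W), (2,0)(W) are all W)
(3,4): L (options (1,4)(W), (3,3)(W), (3,2)(W), (2,3)(W) are all W)
(3,7): L (options (1,7)(W), (3,6)(W), (3,5)(W), (2,6)(W) are all W)
(4,0): L (sole option (2,0)(W) is W)
(4,3): L (options (2,3)(W), (4,2)(W), (4,1)(W), (3,2)(W) are all W)
(4,6): L (options (2,6)(W), (4,5)(W), (4,4)(W), (3,5)(W) are all W)
(5,0): L (sole option (3,0)(W) is W)
(5,3): L (options (3,3)(W), (5,2)(W), (5,1)(W), (4,2)(W) are all W)
(5,6): L (options (3,6)(W), (5,5)(W), (5,4)(W), (4,5)(W) are all W)
(6,2): L (options (4,2)(W), (6,1)(W), (6,0)(W), (5,1)(W) are all W)
(6,5): L (options (4,5)(W), (6,4)(W), (6,3)(W), (5,4)(W) are all W)
Every other cell has at least one move into one of the L cells above, so it is W.
From (6,7) Rosa can move to (6,5), reaching an L position.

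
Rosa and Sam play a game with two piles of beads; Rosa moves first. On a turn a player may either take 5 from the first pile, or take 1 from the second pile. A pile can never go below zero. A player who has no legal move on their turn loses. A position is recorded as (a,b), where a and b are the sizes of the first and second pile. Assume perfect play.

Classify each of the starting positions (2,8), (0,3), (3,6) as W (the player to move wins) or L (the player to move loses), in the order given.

Classify positions by backward induction: terminal positions (no move available) are L. From any other position, the mover wins iff some move reaches an L.
No move ever increases a pile, so every position that can arise here has a ≤ 3 and b ≤ 8; it is enough to label the cells with 0 ≤ a ≤ 3 and 0 ≤ b ≤ 8.
Every move lowers a or b (never raises either), so fill the grid row by row in increasing a, and left to right within a row: each cell's successors are then already labelled.
      b=0  b=1  b=2  b=3  b=4  b=5  b=6  b=7  b=8
a=0:    L    W    L    W    L    W    L    W    L
a=1:    L    W    L    W    L    W    L    W    L
a=2:    L    W    L    W    L    W    L    W    L
a=3:    L    W    L    W    L    W    L    W    L
Cells with no legal move (terminal, hence L): (0,0), (1,0), (2,0), (3,0).
The remaining L cells, each justified by listing all of its moves:
(0,2): →(0,1)(W) only, which is W, so L
(0,4): →(0,3)(W) only, which is W, so L
(0,6): →(0,5)(W) only, which is W, so L
(0,8): →(0,7)(W) only, which is W, so L
(1,2): →(1,1)(W) only, which is W, so L
(1,4): →(1,3)(W) only, which is W, so L
(1,6): →(1,5)(W) only, which is W, so L
(1,8): →(1,7)(W) only, which is W, so L
(2,2): →(2,1)(W) only, which is W, so L
(2,4): →(2,3)(W) only, which is W, so L
(2,6): →(2,5)(W) only, which is W, so L
(2,8): →(2,7)(W) only, which is W, so L
(3,2): →(3,1)(W) only, which is W, so L
(3,4): →(3,3)(W) only, which is W, so L
(3,6): →(3,5)(W) only, which is W, so L
(3,8): →(3,7)(W) only, which is W, so L
Every other cell has at least one move into one of the L cells above, so it is W.
(2,8): one of the L cells justified above, so L
(0,3): the move to (0,2) reaches an L cell, so W
(3,6): one of the L cells justified above, so L

(2,8): L, (0,3): W, (3,6): L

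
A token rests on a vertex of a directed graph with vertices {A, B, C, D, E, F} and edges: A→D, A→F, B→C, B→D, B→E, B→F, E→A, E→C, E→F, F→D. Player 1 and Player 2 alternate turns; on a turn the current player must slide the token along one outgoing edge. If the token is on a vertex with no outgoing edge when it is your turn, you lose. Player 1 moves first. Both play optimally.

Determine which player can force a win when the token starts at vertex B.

Label each position W (a win for the player to move) or L (a loss). A position with no legal move is L; any other position is W exactly when some move reaches an L, and L when every move reaches a W.
Every edge goes from a vertex to one that appears earlier in the order C, D, F, A, E, B, so processing vertices in that order labels each vertex after all of its successors.
C: no outgoing edge → L
D: no outgoing edge → L
F: reaches L-position D → W
A: reaches L-position D → W
E: reaches L-position C → W
B: reaches L-position D → W
The starting position B is W: Player 1 should move to D, handing over an L position.

Player 1 wins.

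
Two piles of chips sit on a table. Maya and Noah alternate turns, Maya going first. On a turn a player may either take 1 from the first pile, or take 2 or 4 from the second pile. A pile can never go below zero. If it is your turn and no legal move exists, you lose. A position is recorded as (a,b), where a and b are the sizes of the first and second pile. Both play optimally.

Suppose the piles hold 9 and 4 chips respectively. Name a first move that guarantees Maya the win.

Move to (9,2).

Use the standard recursion: the mover loses at a terminal position; elsewhere, the mover wins exactly when some move hands the opponent an L position.
No move ever increases a pile, so every position that can arise here has a ≤ 9 and b ≤ 4; it is enough to label the cells with 0 ≤ a ≤ 9 and 0 ≤ b ≤ 4.
Every move lowers a or b (never raises either), so fill the grid row by row in increasing a, and left to right within a row: each cell's successors are then already labelled.
      b=0  b=1  b=2  b=3  b=4
a=0:    L    L    W    W    W
a=1:    W    W    L    L    W
a=2:    L    L    W    W    W
a=3:    W    W    L    L    W
a=4:    L    L    W    W    W
a=5:    W    W    L    L    W
a=6:    L    L    W    W    W
a=7:    W    W    L    L    W
a=8:    L    L    W    W    W
a=9:    W    W    L    L    W
Cells with no legal move (terminal, hence L): (0,0), (0,1).
The remaining L cells, each justified by listing all of its moves:
(1,2): →(0,2)(W), (1,0)(W) — all W, so L
(1,3): →(0,3)(W), (1,1)(W) — all W, so L
(2,0): →(1,0)(W) only, which is W, so L
(2,1): →(1,1)(W) only, which is W, so L
(3,2): →(2,2)(W), (3,0)(W) — all W, so L
(3,3): →(2,3)(W), (3,1)(W) — all W, so L
(4,0): →(3,0)(W) only, which is W, so L
(4,1): →(3,1)(W) only, which is W, so L
(5,2): →(4,2)(W), (5,0)(W) — all W, so L
(5,3): →(4,3)(W), (5,1)(W) — all W, so L
(6,0): →(5,0)(W) only, which is W, so L
(6,1): →(5,1)(W) only, which is W, so L
(7,2): →(6,2)(W), (7,0)(W) — all W, so L
(7,3): →(6,3)(W), (7,1)(W) — all W, so L
(8,0): →(7,0)(W) only, which is W, so L
(8,1): →(7,1)(W) only, which is W, so L
(9,2): →(8,2)(W), (9,0)(W) — all W, so L
(9,3): →(8,3)(W), (9,1)(W) — all W, so L
Every other cell has at least one move into one of the L cells above, so it is W.
From (9,4), the L positions reachable in one move are: (9,2).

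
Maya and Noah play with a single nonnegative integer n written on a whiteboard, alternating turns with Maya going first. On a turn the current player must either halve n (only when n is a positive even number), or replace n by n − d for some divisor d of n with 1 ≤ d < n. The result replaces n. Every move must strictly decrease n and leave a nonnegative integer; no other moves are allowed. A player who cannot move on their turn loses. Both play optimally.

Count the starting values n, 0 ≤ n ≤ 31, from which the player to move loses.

17

Classify positions by backward induction: terminal positions (no move available) are L. From any other position, the mover wins iff some move reaches an L.
n=0: no move → L
n=1: no move → L
n=2: →1(L), so W
n=3: →2(W) only, which is W, so L
n=4: →3(L), so W
n=5: →4(W) only, which is W, so L
n=6: →3(L), so W
n=7: →6(W) only, which is W, so L
n=8: →7(L), so W
n=9: →6(W), 8(W) — all W, so L
n=10: →5(L), so W
n=11: →10(W) only, which is W, so L
n=12: →9(L), so W
n=13: →12(W) only, which is W, so L
n=14: →7(L), so W
n=15: →10(W), 12(W), 14(W) — all W, so L
n=16: →15(L), so W
n=17: →16(W) only, which is W, so L
n=18: →9(L), so W
n=19: →18(W) only, which is W, so L
n=20: →15(L), so W
n=21: →14(W), 18(W), 20(W) — all W, so L
n=22: →11(L), so W
n=23: →22(W) only, which is W, so L
n=24: →21(L), so W
n=25: →20(W), 24(W) — all W, so L
n=26: →13(L), so W
n=27: →18(W), 24(W), 26(W) — all W, so L
n=28: →21(L), so W
n=29: →28(W) only, which is W, so L
n=30: →15(L), so W
n=31: →30(W) only, which is W, so L
L entries with 0 ≤ n ≤ 31: n = 0, 1, 3, 5, 7, 9, 11, 13, 15, 17, 19, 21, 23, 25, 27, 29, 31; that makes 17.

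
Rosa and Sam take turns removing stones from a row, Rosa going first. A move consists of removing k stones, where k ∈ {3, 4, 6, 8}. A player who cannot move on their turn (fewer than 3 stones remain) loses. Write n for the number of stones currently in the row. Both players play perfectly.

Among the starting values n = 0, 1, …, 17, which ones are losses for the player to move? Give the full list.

0, 1, 2, 11, 12, 13

Positions with no move are L. A position that does have a move is losing for the player to move precisely when every available move leads to a winning position for the opponent. Fill in the labels:
n=0: no move → L
n=1: no move → L
n=2: no move → L
n=3: reaches L-position 0 → W
n=4: reaches L-position 1 → W
n=5: reaches L-position 2 → W
n=6: reaches L-position 2 → W
n=7: reaches L-position 1 → W
n=8: reaches L-position 2 → W
n=9: reaches L-position 1 → W
n=10: reaches L-position 2 → W
n=11: only reaches 8(W), 7(W), 5(W), 3(W), all W → L
n=12: only reaches 9(W), 8(W), 6(W), 4(W), all W → L
n=13: only reaches 10(W), 9(W), 7(W), 5(W), all W → L
n=14: reaches L-position 11 → W
n=15: reaches L-position 12 → W
n=16: reaches L-position 13 → W
n=17: reaches L-position 13 → W
The losing starting values of n are exactly the entries labelled L in this table (6 of them).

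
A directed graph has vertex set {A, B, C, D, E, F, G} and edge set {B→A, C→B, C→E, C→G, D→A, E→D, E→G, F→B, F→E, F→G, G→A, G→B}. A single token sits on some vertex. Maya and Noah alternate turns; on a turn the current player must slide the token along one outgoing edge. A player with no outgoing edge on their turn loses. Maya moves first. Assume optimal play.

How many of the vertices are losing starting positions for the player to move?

Build the W/L table. Terminal = L. A non-terminal position is W if it has a move to some L; otherwise it is L.
Every edge goes from a vertex to one that appears earlier in the order A, D, B, G, E, C, F, so processing vertices in that order labels each vertex after all of its successors.
A: no outgoing edge → L
D: →A(L), so W
B: →A(L), so W
G: →A(L), so W
E: →G(W), D(W) — all W, so L
C: →E(L), so W
F: →E(L), so W
The L vertices are A, E; that is 2 in all.

2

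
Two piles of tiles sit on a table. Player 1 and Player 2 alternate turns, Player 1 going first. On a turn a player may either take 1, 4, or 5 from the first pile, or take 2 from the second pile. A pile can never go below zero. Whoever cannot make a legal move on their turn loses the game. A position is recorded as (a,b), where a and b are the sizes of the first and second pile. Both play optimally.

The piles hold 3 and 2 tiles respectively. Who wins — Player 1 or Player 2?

Use the standard recursion: the mover loses at a terminal position; elsewhere, the mover wins exactly when some move hands the opponent an L position.
No move ever increases a pile, so every position that can arise here has a ≤ 3 and b ≤ 2; it is enough to label the cells with 0 ≤ a ≤ 3 and 0 ≤ b ≤ 2.
Every move lowers a or b (never raises either), so fill the grid row by row in increasing a, and left to right within a row: each cell's successors are then already labelled.
      b=0  b=1  b=2
a=0:    L    L    W
a=1:    W    W    L
a=2:    L    L    W
a=3:    W    W    L
Cells with no legal move (terminal, hence L): (0,0), (0,1).
The remaining L cells, each justified by listing all of its moves:
(1,2): only reaches (0,2)(W), (1,0)(W), all W → L
(2,0): only reaches (1,0)(W), which is W → L
(2,1): only reaches (1,1)(W), which is W → L
(3,2): only reaches (2,2)(W), (3,0)(W), all W → L
Every other cell has at least one move into one of the L cells above, so it is W.
Every move from (3,2) reaches a W position, so the mover loses.

Player 2 wins.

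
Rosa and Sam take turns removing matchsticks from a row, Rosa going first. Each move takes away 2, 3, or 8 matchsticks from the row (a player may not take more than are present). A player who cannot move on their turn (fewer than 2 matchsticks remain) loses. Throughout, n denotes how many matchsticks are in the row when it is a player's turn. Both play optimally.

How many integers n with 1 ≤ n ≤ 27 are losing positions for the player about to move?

11

Label each position W (a win for the player to move) or L (a loss). A position with no legal move is L; any other position is W exactly when some move reaches an L, and L when every move reaches a W.
n=0: no move → L
n=1: no move → L
n=2: can move to 0, which is L ⇒ W
n=3: can move to 1, which is L ⇒ W
n=4: can move to 1, which is L ⇒ W
n=5: moves to 3(W), 2(W); every one is W ⇒ L
n=6: moves to 4(W), 3(W); every one is W ⇒ L
n=7: can move to 5, which is L ⇒ W
n=8: can move to 6, which is L ⇒ W
n=9: can move to 6, which is L ⇒ W
n=10: moves to 8(W), 7(W), 2(W); every one is W ⇒ L
n=11: moves to 9(W), 8(W), 3(W); every one is W ⇒ L
n=12: can move to 10, which is L ⇒ W
n=13: can move to 11, which is L ⇒ W
n=14: can move to 11, which is L ⇒ W
n=15: moves to 13(W), 12(W), 7(W); every one is W ⇒ L
n=16: moves to 14(W), 13(W), 8(W); every one is W ⇒ L
n=17: can move to 15, which is L ⇒ W
n=18: can move to 16, which is L ⇒ W
n=19: can move to 16, which is L ⇒ W
n=20: moves to 18(W), 17(W), 12(W); every one is W ⇒ L
n=21: moves to 19(W), 18(W), 13(W); every one is W ⇒ L
n=22: can move to 20, which is L ⇒ W
n=23: can move to 21, which is L ⇒ W
n=24: can move to 21, which is L ⇒ W
n=25: moves to 23(W), 22(W), 17(W); every one is W ⇒ L
n=26: moves to 24(W), 23(W), 18(W); every one is W ⇒ L
n=27: can move to 25, which is L ⇒ W
L entries with 1 ≤ n ≤ 27 (n=0 is outside the asked range and is not counted): n = 1, 5, 6, 10, 11, 15, 16, 20, 21, 25, 26; that makes 11.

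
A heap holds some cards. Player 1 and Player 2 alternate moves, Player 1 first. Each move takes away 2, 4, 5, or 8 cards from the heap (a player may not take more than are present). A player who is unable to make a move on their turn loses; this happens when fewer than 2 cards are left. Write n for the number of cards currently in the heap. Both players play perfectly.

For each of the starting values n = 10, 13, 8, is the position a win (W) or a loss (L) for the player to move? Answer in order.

Label each position W (a win for the player to move) or L (a loss). A position with no legal move is L; any other position is W exactly when some move reaches an L, and L when every move reaches a W.
n=0: no move → L
n=1: no move → L
n=2: →0(L), so W
n=3: →1(L), so W
n=4: →0(L), so W
n=5: →1(L), so W
n=6: →1(L), so W
n=7: →5(W), 3(W), 2(W) — all W, so L
n=8: →0(L), so W
n=9: →7(L), so W
n=10: →8(W), 6(W), 5(W), 2(W) — all W, so L
n=11: →7(L), so W
n=12: →10(L), so W
n=13: →11(W), 9(W), 8(W), 5(W) — all W, so L

10: L, 13: L, 8: W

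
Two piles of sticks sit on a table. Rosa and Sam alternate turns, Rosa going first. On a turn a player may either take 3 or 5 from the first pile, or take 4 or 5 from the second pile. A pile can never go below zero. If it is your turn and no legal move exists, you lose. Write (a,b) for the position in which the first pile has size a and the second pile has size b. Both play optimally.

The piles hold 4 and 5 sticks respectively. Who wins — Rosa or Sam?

Compute win/loss labels from the base case upward. A position with no move is L. Any other position is W if it can reach an L in one move, else L.
No move ever increases a pile, so every position that can arise here has a ≤ 4 and b ≤ 5; it is enough to label the cells with 0 ≤ a ≤ 4 and 0 ≤ b ≤ 5.
Every move lowers a or b (never raises either), so fill the grid row by row in increasing a, and left to right within a row: each cell's successors are then already labelled.
      b=0  b=1  b=2  b=3  b=4  b=5
a=0:    L    L    L    L    W    W
a=1:    L    L    L    L    W    W
a=2:    L    L    L    L    W    W
a=3:    W    W    W    W    L    L
a=4:    W    W    W    W    L    L
Cells with no legal move (terminal, hence L): (0,0), (0,1), (0,2), (0,3), (1,0), (1,1), (1,2), (1,3), (2,0), (2,1), (2,2), (2,3).
The remaining L cells, each justified by listing all of its moves:
(3,4): L (options (0,4)(W), (3,0)(W) are all W)
(3,5): L (options (0,5)(W), (3,1)(W), (3,0)(W) are all W)
(4,4): L (options (1,4)(W), (4,0)(W) are all W)
(4,5): L (options (1,5)(W), (4,1)(W), (4,0)(W) are all W)
Every other cell has at least one move into one of the L cells above, so it is W.
Every move from (4,5) reaches a W position, so the mover loses.

Sam wins.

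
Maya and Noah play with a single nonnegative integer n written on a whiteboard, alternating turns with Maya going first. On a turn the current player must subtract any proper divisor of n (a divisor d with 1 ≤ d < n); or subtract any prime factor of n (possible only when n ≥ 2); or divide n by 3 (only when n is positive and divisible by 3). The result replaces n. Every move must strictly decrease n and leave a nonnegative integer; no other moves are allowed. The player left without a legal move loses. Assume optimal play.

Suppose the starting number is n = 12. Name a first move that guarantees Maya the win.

Compute win/loss labels from the base case upward. A position with no move is L. Any other position is W if it can reach an L in one move, else L.
n=0: no move → L
n=1: no move → L
n=2: →0(L), so W
n=3: →0(L), so W
n=4: →2(W), 3(W) — all W, so L
n=5: →0(L), so W
n=6: →4(L), so W
n=7: →0(L), so W
n=8: →4(L), so W
n=9: →3(W), 6(W), 8(W) — all W, so L
n=10: →9(L), so W
n=11: →0(L), so W
n=12: →4(L), so W
From 12, the L positions reachable in one move are: 4, 9. Any move reaching one of these is winning.

Move to 4.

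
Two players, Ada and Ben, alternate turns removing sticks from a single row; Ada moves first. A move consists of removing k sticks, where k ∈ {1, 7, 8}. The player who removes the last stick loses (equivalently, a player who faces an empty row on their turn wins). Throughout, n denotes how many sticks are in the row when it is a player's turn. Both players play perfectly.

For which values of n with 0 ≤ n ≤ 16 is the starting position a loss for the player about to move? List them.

1, 3, 5, 7, 16

Classify positions by backward induction: terminal positions (no move available) are W. From any other position, the mover wins iff some move reaches an L.
n=0: no move; the opponent has just taken the last stick and therefore loses → W
n=1: L (sole option 0(W) is W)
n=2: W (go to 1, an L position)
n=3: L (sole option 2(W) is W)
n=4: W (go to 3, an L position)
n=5: L (sole option 4(W) is W)
n=6: W (go to 5, an L position)
n=7: L (options 6(W), 0(W) are all W)
n=8: W (go to 7, an L position)
n=9: W (go to 1, an L position)
n=10: W (go to 3, an L position)
n=11: W (go to 3, an L position)
n=12: W (go to 5, an L position)
n=13: W (go to 5, an L position)
n=14: W (go to 7, an L position)
n=15: W (go to 7, an L position)
n=16: L (options 15(W), 9(W), 8(W) are all W)
The losing starting values of n are exactly the entries labelled L in this table (5 of them).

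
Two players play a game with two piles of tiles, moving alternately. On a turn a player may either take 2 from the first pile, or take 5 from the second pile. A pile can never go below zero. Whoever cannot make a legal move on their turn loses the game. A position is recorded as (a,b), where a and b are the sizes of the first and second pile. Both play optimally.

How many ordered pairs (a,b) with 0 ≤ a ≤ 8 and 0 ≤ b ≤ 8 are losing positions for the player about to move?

41

Classify positions by backward induction: terminal positions (no move available) are L. From any other position, the mover wins iff some move reaches an L.
Every move lowers a or b (never raises either), so fill the grid row by row in increasing a, and left to right within a row: each cell's successors are then already labelled.
      b=0  b=1  b=2  b=3  b=4  b=5  b=6  b=7  b=8
a=0:    L    L    L    L    L    W    W    W    W
a=1:    L    L    L    L    L    W    W    W    W
a=2:    W    W    W    W    W    L    L    L    L
a=3:    W    W    W    W    W    L    L    L    L
a=4:    L    L    L    L    L    W    W    W    W
a=5:    L    L    L    L    L    W    W    W    W
a=6:    W    W    W    W    W    L    L    L    L
a=7:    W    W    W    W    W    L    L    L    L
a=8:    L    L    L    L    L    W    W    W    W
Cells with no legal move (terminal, hence L): (0,0), (0,1), (0,2), (0,3), (0,4), (1,0), (1,1), (1,2), (1,3), (1,4).
The remaining L cells, each justified by listing all of its moves:
(2,5): only reaches (0,5)(W), (2,0)(W), all W → L
(2,6): only reaches (0,6)(W), (2,1)(W), all W → L
(2,7): only reaches (0,7)(W), (2,2)(W), all W → L
(2,8): only reaches (0,8)(W), (2,3)(W), all W → L
(3,5): only reaches (1,5)(W), (3,0)(W), all W → L
(3,6): only reaches (1,6)(W), (3,1)(W), all W → L
(3,7): only reaches (1,7)(W), (3,2)(W), all W → L
(3,8): only reaches (1,8)(W), (3,3)(W), all W → L
(4,0): only reaches (2,0)(W), which is W → L
(4,1): only reaches (2,1)(W), which is W → L
(4,2): only reaches (2,2)(W), which is W → L
(4,3): only reaches (2,3)(W), which is W → L
(4,4): only reaches (2,4)(W), which is W → L
(5,0): only reaches (3,0)(W), which is W → L
(5,1): only reaches (3,1)(W), which is W → L
(5,2): only reaches (3,2)(W), which is W → L
(5,3): only reaches (3,3)(W), which is W → L
(5,4): only reaches (3,4)(W), which is W → L
(6,5): only reaches (4,5)(W), (6,0)(W), all W → L
(6,6): only reaches (4,6)(W), (6,1)(W), all W → L
(6,7): only reaches (4,7)(W), (6,2)(W), all W → L
(6,8): only reaches (4,8)(W), (6,3)(W), all W → L
(7,5): only reaches (5,5)(W), (7,0)(W), all W → L
(7,6): only reaches (5,6)(W), (7,1)(W), all W → L
(7,7): only reaches (5,7)(W), (7,2)(W), all W → L
(7,8): only reaches (5,8)(W), (7,3)(W), all W → L
(8,0): only reaches (6,0)(W), which is W → L
(8,1): only reaches (6,1)(W), which is W → L
(8,2): only reaches (6,2)(W), which is W → L
(8,3): only reaches (6,3)(W), which is W → L
(8,4): only reaches (6,4)(W), which is W → L
Every other cell has at least one move into one of the L cells above, so it is W.
L cells per row: a=0: 5, a=1: 5, a=2: 4, a=3: 4, a=4: 5, a=5: 5, a=6: 4, a=7: 4, a=8: 5; total 41.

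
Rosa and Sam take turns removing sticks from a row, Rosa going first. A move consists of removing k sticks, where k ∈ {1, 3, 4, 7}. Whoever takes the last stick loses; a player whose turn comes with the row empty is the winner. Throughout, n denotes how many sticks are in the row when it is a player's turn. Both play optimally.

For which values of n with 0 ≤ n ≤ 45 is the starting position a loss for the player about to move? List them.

1, 3, 9, 11, 17, 19, 25, 27, 33, 35, 41, 43

Classify positions by backward induction: terminal positions (no move available) are W. From any other position, the mover wins iff some move reaches an L.
n=0: no move; the opponent has just taken the last stick and therefore loses → W
n=1: the only move is to 0(W), a W ⇒ L
n=2: can move to 1, which is L ⇒ W
n=3: moves to 2(W), 0(W); every one is W ⇒ L
n=4: can move to 3, which is L ⇒ W
n=5: can move to 1, which is L ⇒ W
n=6: can move to 3, which is L ⇒ W
n=7: can move to 3, which is L ⇒ W
n=8: can move to 1, which is L ⇒ W
n=9: moves to 8(W), 6(W), 5(W), 2(W); every one is W ⇒ L
n=10: can move to 9, which is L ⇒ W
n=11: moves to 10(W), 8(W), 7(W), 4(W); every one is W ⇒ L
n=12: can move to 11, which is L ⇒ W
n=13: can move to 9, which is L ⇒ W
n=14: can move to 11, which is L ⇒ W
n=15: can move to 11, which is L ⇒ W
n=16: can move to 9, which is L ⇒ W
n=17: moves to 16(W), 14(W), 13(W), 10(W); every one is W ⇒ L
n=18: can move to 17, which is L ⇒ W
n=19: moves to 18(W), 16(W), 15(W), 12(W); every one is W ⇒ L
n=20: can move to 19, which is L ⇒ W
n=21: can move to 17, which is L ⇒ W
n=22: can move to 19, which is L ⇒ W
n=23: can move to 19, which is L ⇒ W
n=24: can move to 17, which is L ⇒ W
n=25: moves to 24(W), 22(W), 21(W), 18(W); every one is W ⇒ L
n=26: can move to 25, which is L ⇒ W
n=27: moves to 26(W), 24(W), 23(W), 20(W); every one is W ⇒ L
n=28: can move to 27, which is L ⇒ W
n=29: can move to 25, which is L ⇒ W
n=30: can move to 27, which is L ⇒ W
n=31: can move to 27, which is L ⇒ W
n=32: can move to 25, which is L ⇒ W
n=33: moves to 32(W), 30(W), 29(W), 26(W); every one is W ⇒ L
n=34: can move to 33, which is L ⇒ W
n=35: moves to 34(W), 32(W), 31(W), 28(W); every one is W ⇒ L
n=36: can move to 35, which is L ⇒ W
n=37: can move to 33, which is L ⇒ W
n=38: can move to 35, which is L ⇒ W
n=39: can move to 35, which is L ⇒ W
n=40: can move to 33, which is L ⇒ W
n=41: moves to 40(W), 38(W), 37(W), 34(W); every one is W ⇒ L
n=42: can move to 41, which is L ⇒ W
n=43: moves to 42(W), 40(W), 39(W), 36(W); every one is W ⇒ L
n=44: can move to 43, which is L ⇒ W
n=45: can move to 41, which is L ⇒ W
The losing starting values of n are exactly the entries labelled L in this table (12 of them).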